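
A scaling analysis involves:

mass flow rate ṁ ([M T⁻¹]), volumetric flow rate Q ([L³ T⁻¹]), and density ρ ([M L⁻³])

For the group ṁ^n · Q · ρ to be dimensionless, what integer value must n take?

-1

Balance the M exponent: (1)·n from ṁ, plus (0) + (1) = 1 from the rest, must sum to zero.
n + 1 = 0, so n = -1.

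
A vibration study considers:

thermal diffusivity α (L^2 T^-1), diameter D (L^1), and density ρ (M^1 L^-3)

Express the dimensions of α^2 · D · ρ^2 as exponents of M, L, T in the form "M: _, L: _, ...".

M: 2, L: -1, T: -2

Collect each base-dimension exponent across the product:
  M: 2·(0) + (0) + 2·(1) = 2
  L: 2·(2) + (1) + 2·(-3) = -1
  T: 2·(-1) + (0) + 2·(0) = -2
So the dimensions are [M² L⁻¹ T⁻²].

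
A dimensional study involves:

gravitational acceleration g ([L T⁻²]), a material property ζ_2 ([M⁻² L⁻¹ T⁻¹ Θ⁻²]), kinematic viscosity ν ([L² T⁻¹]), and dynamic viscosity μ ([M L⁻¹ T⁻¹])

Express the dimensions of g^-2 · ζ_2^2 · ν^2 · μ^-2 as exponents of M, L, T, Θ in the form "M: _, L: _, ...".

M: -6, L: 2, T: 2, Θ: -4

Collect each base-dimension exponent across the product:
  M: −2·(0) + 2·(-2) + 2·(0) − 2·(1) = -6
  L: −2·(1) + 2·(-1) + 2·(2) − 2·(-1) = 2
  T: −2·(-2) + 2·(-1) + 2·(-1) − 2·(-1) = 2
  Θ: −2·(0) + 2·(-2) + 2·(0) − 2·(0) = -4
So the dimensions are [M⁻⁶ L² T² Θ⁻⁴].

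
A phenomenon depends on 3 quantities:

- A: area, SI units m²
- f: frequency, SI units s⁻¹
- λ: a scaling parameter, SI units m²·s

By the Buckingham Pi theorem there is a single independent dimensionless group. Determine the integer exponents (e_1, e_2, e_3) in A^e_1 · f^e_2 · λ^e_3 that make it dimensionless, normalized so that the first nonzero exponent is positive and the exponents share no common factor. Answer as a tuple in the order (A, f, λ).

L: e_1·(2) + e_2·(0) + e_3·(2) = 0
T: e_1·(0) + e_2·(-1) + e_3·(1) = 0
Solving this homogeneous linear system for the smallest-integer solution (first nonzero entry positive) gives (1, -1, -1).

(1, -1, -1)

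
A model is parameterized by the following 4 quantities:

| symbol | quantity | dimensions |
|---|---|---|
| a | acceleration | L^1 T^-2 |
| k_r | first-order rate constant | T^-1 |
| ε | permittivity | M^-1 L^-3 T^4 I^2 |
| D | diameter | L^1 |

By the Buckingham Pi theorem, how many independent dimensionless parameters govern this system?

There are 4 variables and 4 base dimensions (M, L, T, I).
The dimension matrix has rank 3 (less than 4: the dimension vectors are linearly dependent).
Independent dimensionless groups: 4 − 3 = 1.

1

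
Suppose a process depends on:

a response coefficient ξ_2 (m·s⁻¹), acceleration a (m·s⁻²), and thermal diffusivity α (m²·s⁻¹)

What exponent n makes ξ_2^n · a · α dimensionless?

Balance the L exponent: (1)·n from ξ_2, plus (1) + (2) = 3 from the rest, must sum to zero.
n + 3 = 0, so n = -3.

-3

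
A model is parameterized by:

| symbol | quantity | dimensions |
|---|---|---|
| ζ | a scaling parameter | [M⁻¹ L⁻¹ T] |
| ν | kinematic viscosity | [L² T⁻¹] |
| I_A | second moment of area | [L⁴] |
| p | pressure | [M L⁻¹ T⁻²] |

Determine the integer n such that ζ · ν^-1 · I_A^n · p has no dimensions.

Balance the L exponent: (4)·n from I_A, plus (-1) − (2) + (-1) = -4 from the rest, must sum to zero.
4n − 4 = 0, so n = 1.

1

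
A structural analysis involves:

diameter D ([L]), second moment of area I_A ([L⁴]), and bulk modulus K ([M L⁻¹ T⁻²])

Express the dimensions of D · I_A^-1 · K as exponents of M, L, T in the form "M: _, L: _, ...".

Collect each base-dimension exponent across the product:
  M: (0) − (0) + (1) = 1
  L: (1) − (4) + (-1) = -4
  T: (0) − (0) + (-2) = -2
So the dimensions are [M L⁻⁴ T⁻²].

M: 1, L: -4, T: -2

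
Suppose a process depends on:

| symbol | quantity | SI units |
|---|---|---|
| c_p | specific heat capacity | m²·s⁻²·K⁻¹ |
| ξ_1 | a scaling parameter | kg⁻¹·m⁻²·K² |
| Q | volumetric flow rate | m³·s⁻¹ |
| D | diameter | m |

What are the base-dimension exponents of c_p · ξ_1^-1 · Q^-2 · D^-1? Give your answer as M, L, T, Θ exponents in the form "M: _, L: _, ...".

Collect each base-dimension exponent across the product:
  M: (0) − (-1) − 2·(0) − (0) = 1
  L: (2) − (-2) − 2·(3) − (1) = -3
  T: (-2) − (0) − 2·(-1) − (0) = 0
  Θ: (-1) − (2) − 2·(0) − (0) = -3
So the dimensions are [M L⁻³ Θ⁻³].

M: 1, L: -3, T: 0, Θ: -3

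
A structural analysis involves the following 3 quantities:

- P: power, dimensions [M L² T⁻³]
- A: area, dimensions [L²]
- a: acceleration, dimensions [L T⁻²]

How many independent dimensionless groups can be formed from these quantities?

0

There are 3 variables and 3 base dimensions (M, L, T).
The dimension matrix has rank 3.
Independent dimensionless groups: 3 − 3 = 0.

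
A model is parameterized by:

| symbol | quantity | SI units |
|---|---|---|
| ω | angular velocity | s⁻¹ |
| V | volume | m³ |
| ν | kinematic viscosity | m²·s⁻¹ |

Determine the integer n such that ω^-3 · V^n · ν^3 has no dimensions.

-2

Balance the L exponent: (3)·n from V, plus −3·(0) + 3·(2) = 6 from the rest, must sum to zero.
3n + 6 = 0, so n = -2.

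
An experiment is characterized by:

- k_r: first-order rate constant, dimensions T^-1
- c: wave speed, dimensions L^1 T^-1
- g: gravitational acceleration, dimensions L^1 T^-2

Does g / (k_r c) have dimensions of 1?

Sum the exponent of each base dimension across the product:
  M: −[k_r]_M − [c]_M + [g]_M = −(0) − (0) + (0) = 0
  L: −[k_r]_L − [c]_L + [g]_L = −(0) − (1) + (1) = 0
  T: −[k_r]_T − [c]_T + [g]_T = −(-1) − (-1) + (-2) = 0
  Θ: −[k_r]_Θ − [c]_Θ + [g]_Θ = −(0) − (0) + (0) = 0
All base exponents vanish — dimensionless.

yes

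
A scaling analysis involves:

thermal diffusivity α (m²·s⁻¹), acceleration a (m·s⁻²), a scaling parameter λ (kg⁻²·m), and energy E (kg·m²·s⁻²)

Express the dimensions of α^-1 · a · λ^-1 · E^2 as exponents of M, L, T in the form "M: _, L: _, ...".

Collect each base-dimension exponent across the product:
  M: −(0) + (0) − (-2) + 2·(1) = 4
  L: −(2) + (1) − (1) + 2·(2) = 2
  T: −(-1) + (-2) − (0) + 2·(-2) = -5
So the dimensions are [M⁴ L² T⁻⁵].

M: 4, L: 2, T: -5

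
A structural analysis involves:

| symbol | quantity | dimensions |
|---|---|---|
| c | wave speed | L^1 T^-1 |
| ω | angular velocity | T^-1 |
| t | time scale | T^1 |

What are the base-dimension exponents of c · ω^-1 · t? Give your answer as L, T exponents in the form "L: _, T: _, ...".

L: 1, T: 1

Collect each base-dimension exponent across the product:
  L: (1) − (0) + (0) = 1
  T: (-1) − (-1) + (1) = 1
So the dimensions are [L T].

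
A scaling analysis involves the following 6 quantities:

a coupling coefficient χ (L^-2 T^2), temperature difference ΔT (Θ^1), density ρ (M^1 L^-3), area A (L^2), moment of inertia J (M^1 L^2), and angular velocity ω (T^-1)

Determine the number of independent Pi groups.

There are 6 variables and 4 base dimensions (M, L, T, Θ).
The dimension matrix has rank 4.
Independent dimensionless groups: 6 − 4 = 2.

2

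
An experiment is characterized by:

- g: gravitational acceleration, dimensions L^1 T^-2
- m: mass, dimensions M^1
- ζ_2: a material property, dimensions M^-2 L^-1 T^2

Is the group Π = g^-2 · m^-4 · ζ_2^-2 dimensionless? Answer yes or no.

yes

Sum the exponent of each base dimension across the product:
  M: −2·[g]_M − 4·[m]_M − 2·[ζ_2]_M = −2·(0) − 4·(1) − 2·(-2) = 0
  L: −2·[g]_L − 4·[m]_L − 2·[ζ_2]_L = −2·(1) − 4·(0) − 2·(-1) = 0
  T: −2·[g]_T − 4·[m]_T − 2·[ζ_2]_T = −2·(-2) − 4·(0) − 2·(2) = 0
All base exponents vanish — dimensionless.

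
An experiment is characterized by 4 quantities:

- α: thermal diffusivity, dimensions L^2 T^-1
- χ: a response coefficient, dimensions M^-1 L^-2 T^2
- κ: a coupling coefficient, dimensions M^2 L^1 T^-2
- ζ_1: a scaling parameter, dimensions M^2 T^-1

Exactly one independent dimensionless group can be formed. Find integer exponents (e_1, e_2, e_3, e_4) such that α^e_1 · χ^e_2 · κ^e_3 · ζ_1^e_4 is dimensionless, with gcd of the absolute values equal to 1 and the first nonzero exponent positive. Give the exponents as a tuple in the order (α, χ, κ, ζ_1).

M: e_1·(0) + e_2·(-1) + e_3·(2) + e_4·(2) = 0
L: e_1·(2) + e_2·(-2) + e_3·(1) + e_4·(0) = 0
T: e_1·(-1) + e_2·(2) + e_3·(-2) + e_4·(-1) = 0
Solving this homogeneous linear system for the smallest-integer solution (first nonzero entry positive) gives (1, 2, 2, -1).

(1, 2, 2, -1)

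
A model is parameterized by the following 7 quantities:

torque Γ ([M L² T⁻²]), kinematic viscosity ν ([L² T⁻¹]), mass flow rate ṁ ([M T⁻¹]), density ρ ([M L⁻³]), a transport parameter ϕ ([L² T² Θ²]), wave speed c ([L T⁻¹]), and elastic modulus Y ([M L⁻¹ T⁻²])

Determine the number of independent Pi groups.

There are 7 variables and 4 base dimensions (M, L, T, Θ).
The dimension matrix has rank 4.
Independent dimensionless groups: 7 − 4 = 3.

3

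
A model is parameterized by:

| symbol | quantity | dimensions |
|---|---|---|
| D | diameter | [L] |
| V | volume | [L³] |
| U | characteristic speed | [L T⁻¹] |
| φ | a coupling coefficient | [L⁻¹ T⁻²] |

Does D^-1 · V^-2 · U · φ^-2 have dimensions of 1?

no

Sum the exponent of each base dimension across the product:
  L: −[D]_L − 2·[V]_L + [U]_L − 2·[φ]_L = −(1) − 2·(3) + (1) − 2·(-1) = -4
  T: −[D]_T − 2·[V]_T + [U]_T − 2·[φ]_T = −(0) − 2·(0) + (-1) − 2·(-2) = 3
Net dimensions [L⁻⁴ T³] ≠ [1] — not dimensionless.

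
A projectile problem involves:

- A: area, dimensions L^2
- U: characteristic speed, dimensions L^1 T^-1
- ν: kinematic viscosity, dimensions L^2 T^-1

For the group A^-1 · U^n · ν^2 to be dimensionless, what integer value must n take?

Balance the L exponent: (1)·n from U, plus −(2) + 2·(2) = 2 from the rest, must sum to zero.
n + 2 = 0, so n = -2.

-2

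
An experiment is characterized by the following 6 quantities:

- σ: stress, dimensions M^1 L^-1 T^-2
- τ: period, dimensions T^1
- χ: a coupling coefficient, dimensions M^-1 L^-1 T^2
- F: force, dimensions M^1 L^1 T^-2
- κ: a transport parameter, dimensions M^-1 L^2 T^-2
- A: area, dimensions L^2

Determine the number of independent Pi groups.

There are 6 variables and 3 base dimensions (M, L, T).
The dimension matrix has rank 3.
Independent dimensionless groups: 6 − 3 = 3.

3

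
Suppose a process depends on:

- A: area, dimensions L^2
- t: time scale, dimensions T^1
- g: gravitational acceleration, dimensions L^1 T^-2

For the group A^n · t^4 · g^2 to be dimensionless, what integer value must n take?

Balance the L exponent: (2)·n from A, plus 4·(0) + 2·(1) = 2 from the rest, must sum to zero.
2n + 2 = 0, so n = -1.

-1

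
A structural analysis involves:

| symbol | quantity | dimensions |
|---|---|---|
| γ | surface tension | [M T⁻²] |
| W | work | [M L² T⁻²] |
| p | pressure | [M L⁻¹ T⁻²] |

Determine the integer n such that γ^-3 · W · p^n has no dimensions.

Balance the M exponent: (1)·n from p, plus −3·(1) + (1) = -2 from the rest, must sum to zero.
n − 2 = 0, so n = 2.

2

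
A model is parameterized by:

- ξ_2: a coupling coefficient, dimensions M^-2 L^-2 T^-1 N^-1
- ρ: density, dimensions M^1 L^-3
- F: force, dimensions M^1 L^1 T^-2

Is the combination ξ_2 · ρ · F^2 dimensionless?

Sum the exponent of each base dimension across the product:
  M: [ξ_2]_M + [ρ]_M + 2·[F]_M = (-2) + (1) + 2·(1) = 1
  L: [ξ_2]_L + [ρ]_L + 2·[F]_L = (-2) + (-3) + 2·(1) = -3
  T: [ξ_2]_T + [ρ]_T + 2·[F]_T = (-1) + (0) + 2·(-2) = -5
  N: [ξ_2]_N + [ρ]_N + 2·[F]_N = (-1) + (0) + 2·(0) = -1
Net dimensions [M L⁻³ T⁻⁵ N⁻¹] ≠ [1] — not dimensionless.

no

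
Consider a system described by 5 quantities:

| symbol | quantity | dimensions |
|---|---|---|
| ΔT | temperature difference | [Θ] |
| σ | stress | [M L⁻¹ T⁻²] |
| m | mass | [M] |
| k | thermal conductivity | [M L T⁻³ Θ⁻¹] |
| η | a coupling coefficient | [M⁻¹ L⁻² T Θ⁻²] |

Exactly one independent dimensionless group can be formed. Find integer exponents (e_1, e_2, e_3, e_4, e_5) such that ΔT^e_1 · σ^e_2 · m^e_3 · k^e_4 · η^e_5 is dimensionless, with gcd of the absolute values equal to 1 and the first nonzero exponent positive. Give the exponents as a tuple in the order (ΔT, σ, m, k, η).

M: e_1·(0) + e_2·(1) + e_3·(1) + e_4·(1) + e_5·(-1) = 0
L: e_1·(0) + e_2·(-1) + e_3·(0) + e_4·(1) + e_5·(-2) = 0
T: e_1·(0) + e_2·(-2) + e_3·(0) + e_4·(-3) + e_5·(1) = 0
Θ: e_1·(1) + e_2·(0) + e_3·(0) + e_4·(-1) + e_5·(-2) = 0
Solving this homogeneous linear system for the smallest-integer solution (first nonzero entry positive) gives (3, -1, 1, 1, 1).

(3, -1, 1, 1, 1)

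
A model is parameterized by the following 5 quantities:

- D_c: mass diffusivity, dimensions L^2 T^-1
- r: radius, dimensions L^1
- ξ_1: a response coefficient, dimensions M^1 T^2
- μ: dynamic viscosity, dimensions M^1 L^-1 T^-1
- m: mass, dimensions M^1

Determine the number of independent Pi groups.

2

There are 5 variables and 3 base dimensions (M, L, T).
The dimension matrix has rank 3.
Independent dimensionless groups: 5 − 3 = 2.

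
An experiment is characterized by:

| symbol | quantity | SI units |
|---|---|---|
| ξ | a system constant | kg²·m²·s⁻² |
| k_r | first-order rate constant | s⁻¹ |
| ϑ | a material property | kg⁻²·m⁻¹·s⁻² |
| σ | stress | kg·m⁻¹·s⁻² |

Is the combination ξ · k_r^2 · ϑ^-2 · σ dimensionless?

Sum the exponent of each base dimension across the product:
  M: [ξ]_M + 2·[k_r]_M − 2·[ϑ]_M + [σ]_M = (2) + 2·(0) − 2·(-2) + (1) = 7
  L: [ξ]_L + 2·[k_r]_L − 2·[ϑ]_L + [σ]_L = (2) + 2·(0) − 2·(-1) + (-1) = 3
  T: [ξ]_T + 2·[k_r]_T − 2·[ϑ]_T + [σ]_T = (-2) + 2·(-1) − 2·(-2) + (-2) = -2
Net dimensions [M⁷ L³ T⁻²] ≠ [1] — not dimensionless.

no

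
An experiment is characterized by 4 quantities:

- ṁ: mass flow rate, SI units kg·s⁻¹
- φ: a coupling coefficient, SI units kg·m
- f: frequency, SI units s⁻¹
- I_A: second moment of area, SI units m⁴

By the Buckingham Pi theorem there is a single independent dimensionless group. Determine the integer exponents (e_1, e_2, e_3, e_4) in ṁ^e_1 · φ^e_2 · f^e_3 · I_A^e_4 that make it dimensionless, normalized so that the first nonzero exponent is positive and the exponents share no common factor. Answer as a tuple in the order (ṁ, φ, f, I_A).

M: e_1·(1) + e_2·(1) + e_3·(0) + e_4·(0) = 0
L: e_1·(0) + e_2·(1) + e_3·(0) + e_4·(4) = 0
T: e_1·(-1) + e_2·(0) + e_3·(-1) + e_4·(0) = 0
Solving this homogeneous linear system for the smallest-integer solution (first nonzero entry positive) gives (4, -4, -4, 1).

(4, -4, -4, 1)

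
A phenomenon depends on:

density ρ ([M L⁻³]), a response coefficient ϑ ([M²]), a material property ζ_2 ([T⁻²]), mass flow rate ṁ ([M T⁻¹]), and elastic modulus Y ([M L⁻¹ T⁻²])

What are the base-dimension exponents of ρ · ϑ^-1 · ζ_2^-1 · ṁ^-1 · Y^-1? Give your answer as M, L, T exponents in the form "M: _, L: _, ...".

Collect each base-dimension exponent across the product:
  M: (1) − (2) − (0) − (1) − (1) = -3
  L: (-3) − (0) − (0) − (0) − (-1) = -2
  T: (0) − (0) − (-2) − (-1) − (-2) = 5
So the dimensions are [M⁻³ L⁻² T⁵].

M: -3, L: -2, T: 5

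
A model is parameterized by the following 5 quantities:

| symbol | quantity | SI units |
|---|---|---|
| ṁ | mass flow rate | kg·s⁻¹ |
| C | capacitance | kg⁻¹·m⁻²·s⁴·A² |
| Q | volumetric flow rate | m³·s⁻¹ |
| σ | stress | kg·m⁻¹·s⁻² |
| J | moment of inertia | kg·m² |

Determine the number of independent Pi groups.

There are 5 variables and 4 base dimensions (M, L, T, I).
The dimension matrix has rank 4.
Independent dimensionless groups: 5 − 4 = 1.

1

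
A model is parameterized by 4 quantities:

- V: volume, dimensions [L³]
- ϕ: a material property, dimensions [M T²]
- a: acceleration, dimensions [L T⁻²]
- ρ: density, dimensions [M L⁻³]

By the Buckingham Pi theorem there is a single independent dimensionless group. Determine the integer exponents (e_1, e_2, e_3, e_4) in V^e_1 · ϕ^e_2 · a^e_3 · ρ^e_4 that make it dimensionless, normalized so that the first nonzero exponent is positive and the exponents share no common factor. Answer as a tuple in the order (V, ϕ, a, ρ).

(4, -3, -3, 3)

M: e_1·(0) + e_2·(1) + e_3·(0) + e_4·(1) = 0
L: e_1·(3) + e_2·(0) + e_3·(1) + e_4·(-3) = 0
T: e_1·(0) + e_2·(2) + e_3·(-2) + e_4·(0) = 0
Solving this homogeneous linear system for the smallest-integer solution (first nonzero entry positive) gives (4, -3, -3, 3).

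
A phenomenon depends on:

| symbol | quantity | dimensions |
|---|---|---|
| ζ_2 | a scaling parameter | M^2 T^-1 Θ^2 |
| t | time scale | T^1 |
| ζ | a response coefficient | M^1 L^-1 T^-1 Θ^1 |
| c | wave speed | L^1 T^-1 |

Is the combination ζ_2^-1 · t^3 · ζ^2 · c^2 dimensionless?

yes

Sum the exponent of each base dimension across the product:
  M: −[ζ_2]_M + 3·[t]_M + 2·[ζ]_M + 2·[c]_M = −(2) + 3·(0) + 2·(1) + 2·(0) = 0
  L: −[ζ_2]_L + 3·[t]_L + 2·[ζ]_L + 2·[c]_L = −(0) + 3·(0) + 2·(-1) + 2·(1) = 0
  T: −[ζ_2]_T + 3·[t]_T + 2·[ζ]_T + 2·[c]_T = −(-1) + 3·(1) + 2·(-1) + 2·(-1) = 0
  Θ: −[ζ_2]_Θ + 3·[t]_Θ + 2·[ζ]_Θ + 2·[c]_Θ = −(2) + 3·(0) + 2·(1) + 2·(0) = 0
All base exponents vanish — dimensionless.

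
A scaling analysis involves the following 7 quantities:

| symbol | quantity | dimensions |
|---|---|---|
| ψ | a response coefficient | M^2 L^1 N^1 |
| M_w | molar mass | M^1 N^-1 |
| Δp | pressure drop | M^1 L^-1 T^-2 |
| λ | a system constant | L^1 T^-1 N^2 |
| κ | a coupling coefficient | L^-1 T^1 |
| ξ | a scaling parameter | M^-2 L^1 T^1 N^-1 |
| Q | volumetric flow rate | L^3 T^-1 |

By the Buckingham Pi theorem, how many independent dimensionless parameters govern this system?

3

There are 7 variables and 4 base dimensions (M, L, T, N).
The dimension matrix has rank 4.
Independent dimensionless groups: 7 − 4 = 3.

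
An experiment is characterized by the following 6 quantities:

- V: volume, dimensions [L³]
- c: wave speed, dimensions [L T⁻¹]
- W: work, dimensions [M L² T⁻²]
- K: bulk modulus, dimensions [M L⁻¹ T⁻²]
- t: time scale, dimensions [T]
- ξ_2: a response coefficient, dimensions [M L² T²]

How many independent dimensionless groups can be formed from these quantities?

There are 6 variables and 3 base dimensions (M, L, T).
The dimension matrix has rank 3.
Independent dimensionless groups: 6 − 3 = 3.

3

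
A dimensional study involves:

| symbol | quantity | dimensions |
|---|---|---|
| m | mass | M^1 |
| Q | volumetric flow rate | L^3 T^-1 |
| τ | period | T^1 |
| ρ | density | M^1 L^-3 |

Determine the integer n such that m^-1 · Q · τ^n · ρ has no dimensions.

1

Balance the T exponent: (1)·n from τ, plus −(0) + (-1) + (0) = -1 from the rest, must sum to zero.
n − 1 = 0, so n = 1.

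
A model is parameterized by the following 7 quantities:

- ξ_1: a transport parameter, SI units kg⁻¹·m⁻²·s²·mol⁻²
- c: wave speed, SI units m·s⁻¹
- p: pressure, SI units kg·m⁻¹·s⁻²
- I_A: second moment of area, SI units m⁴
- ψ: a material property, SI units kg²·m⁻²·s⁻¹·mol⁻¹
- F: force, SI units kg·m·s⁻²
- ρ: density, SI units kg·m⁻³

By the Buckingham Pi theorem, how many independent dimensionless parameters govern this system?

There are 7 variables and 4 base dimensions (M, L, T, N).
The dimension matrix has rank 4.
Independent dimensionless groups: 7 − 4 = 3.

3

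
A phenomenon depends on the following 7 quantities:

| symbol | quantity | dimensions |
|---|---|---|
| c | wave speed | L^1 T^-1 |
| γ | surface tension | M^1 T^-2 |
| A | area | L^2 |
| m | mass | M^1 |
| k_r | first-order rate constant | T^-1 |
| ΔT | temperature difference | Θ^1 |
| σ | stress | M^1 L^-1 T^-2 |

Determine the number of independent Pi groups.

3

There are 7 variables and 4 base dimensions (M, L, T, Θ).
The dimension matrix has rank 4.
Independent dimensionless groups: 7 − 4 = 3.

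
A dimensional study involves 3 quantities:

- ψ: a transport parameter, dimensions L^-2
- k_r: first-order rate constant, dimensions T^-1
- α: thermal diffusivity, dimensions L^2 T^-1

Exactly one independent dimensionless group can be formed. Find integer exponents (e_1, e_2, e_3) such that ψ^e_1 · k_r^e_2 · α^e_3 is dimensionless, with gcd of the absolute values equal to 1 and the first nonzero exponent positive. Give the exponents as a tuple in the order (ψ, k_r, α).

L: e_1·(-2) + e_2·(0) + e_3·(2) = 0
T: e_1·(0) + e_2·(-1) + e_3·(-1) = 0
Solving this homogeneous linear system for the smallest-integer solution (first nonzero entry positive) gives (1, -1, 1).

(1, -1, 1)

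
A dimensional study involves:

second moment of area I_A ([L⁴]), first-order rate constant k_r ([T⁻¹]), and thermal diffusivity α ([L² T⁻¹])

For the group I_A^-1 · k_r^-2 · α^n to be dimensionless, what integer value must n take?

Balance the L exponent: (2)·n from α, plus −(4) − 2·(0) = -4 from the rest, must sum to zero.
2n − 4 = 0, so n = 2.

2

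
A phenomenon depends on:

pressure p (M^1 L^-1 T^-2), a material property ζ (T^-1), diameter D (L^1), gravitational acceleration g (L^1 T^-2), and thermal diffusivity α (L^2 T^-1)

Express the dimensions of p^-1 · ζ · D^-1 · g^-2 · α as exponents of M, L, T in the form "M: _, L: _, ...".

M: -1, L: 0, T: 4

Collect each base-dimension exponent across the product:
  M: −(1) + (0) − (0) − 2·(0) + (0) = -1
  L: −(-1) + (0) − (1) − 2·(1) + (2) = 0
  T: −(-2) + (-1) − (0) − 2·(-2) + (-1) = 4
So the dimensions are [M⁻¹ T⁴].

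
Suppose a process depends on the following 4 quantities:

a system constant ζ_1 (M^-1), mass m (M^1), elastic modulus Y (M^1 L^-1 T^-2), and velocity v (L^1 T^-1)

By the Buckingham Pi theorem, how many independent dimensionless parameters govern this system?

1

There are 4 variables and 3 base dimensions (M, L, T).
The dimension matrix has rank 3.
Independent dimensionless groups: 4 − 3 = 1.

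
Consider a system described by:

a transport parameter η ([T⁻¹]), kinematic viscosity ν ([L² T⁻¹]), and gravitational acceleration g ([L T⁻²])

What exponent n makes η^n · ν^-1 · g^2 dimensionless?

Balance the T exponent: (-1)·n from η, plus −(-1) + 2·(-2) = -3 from the rest, must sum to zero.
−n − 3 = 0, so n = -3.

-3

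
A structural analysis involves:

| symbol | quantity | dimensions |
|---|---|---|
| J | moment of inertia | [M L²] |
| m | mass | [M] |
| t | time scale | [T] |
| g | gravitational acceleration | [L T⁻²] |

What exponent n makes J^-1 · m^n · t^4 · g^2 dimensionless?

1

Balance the M exponent: (1)·n from m, plus −(1) + 4·(0) + 2·(0) = -1 from the rest, must sum to zero.
n − 1 = 0, so n = 1.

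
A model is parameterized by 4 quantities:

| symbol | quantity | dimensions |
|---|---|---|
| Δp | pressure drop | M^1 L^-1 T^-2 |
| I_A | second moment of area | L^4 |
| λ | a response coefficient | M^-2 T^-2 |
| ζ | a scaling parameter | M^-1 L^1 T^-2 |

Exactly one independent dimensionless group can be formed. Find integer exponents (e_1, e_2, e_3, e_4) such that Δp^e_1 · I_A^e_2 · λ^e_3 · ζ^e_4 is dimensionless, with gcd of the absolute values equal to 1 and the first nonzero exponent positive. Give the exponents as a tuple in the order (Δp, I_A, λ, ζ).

M: e_1·(1) + e_2·(0) + e_3·(-2) + e_4·(-1) = 0
L: e_1·(-1) + e_2·(4) + e_3·(0) + e_4·(1) = 0
T: e_1·(-2) + e_2·(0) + e_3·(-2) + e_4·(-2) = 0
Solving this homogeneous linear system for the smallest-integer solution (first nonzero entry positive) gives (1, 1, 2, -3).

(1, 1, 2, -3)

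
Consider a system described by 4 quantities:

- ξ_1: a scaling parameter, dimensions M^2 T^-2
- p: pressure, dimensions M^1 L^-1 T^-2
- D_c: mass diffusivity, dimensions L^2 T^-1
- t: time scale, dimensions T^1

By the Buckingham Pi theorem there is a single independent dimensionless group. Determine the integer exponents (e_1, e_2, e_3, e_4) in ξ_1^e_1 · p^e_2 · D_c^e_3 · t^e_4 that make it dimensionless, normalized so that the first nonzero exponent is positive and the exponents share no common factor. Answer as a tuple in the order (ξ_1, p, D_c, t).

M: e_1·(2) + e_2·(1) + e_3·(0) + e_4·(0) = 0
L: e_1·(0) + e_2·(-1) + e_3·(2) + e_4·(0) = 0
T: e_1·(-2) + e_2·(-2) + e_3·(-1) + e_4·(1) = 0
Solving this homogeneous linear system for the smallest-integer solution (first nonzero entry positive) gives (1, -2, -1, -3).

(1, -2, -1, -3)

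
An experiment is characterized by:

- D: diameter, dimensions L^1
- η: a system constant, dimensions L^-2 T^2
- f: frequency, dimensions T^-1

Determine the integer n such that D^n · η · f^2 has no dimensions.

2

Balance the L exponent: (1)·n from D, plus (-2) + 2·(0) = -2 from the rest, must sum to zero.
n − 2 = 0, so n = 2.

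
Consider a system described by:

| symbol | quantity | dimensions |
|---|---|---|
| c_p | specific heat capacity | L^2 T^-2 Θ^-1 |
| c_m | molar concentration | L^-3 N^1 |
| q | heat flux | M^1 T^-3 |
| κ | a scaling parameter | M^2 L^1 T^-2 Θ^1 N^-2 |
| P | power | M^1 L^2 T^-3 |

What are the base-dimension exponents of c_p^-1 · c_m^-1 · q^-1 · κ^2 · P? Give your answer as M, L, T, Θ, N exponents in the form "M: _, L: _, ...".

M: 4, L: 5, T: -2, Θ: 3, N: -5

Collect each base-dimension exponent across the product:
  M: −(0) − (0) − (1) + 2·(2) + (1) = 4
  L: −(2) − (-3) − (0) + 2·(1) + (2) = 5
  T: −(-2) − (0) − (-3) + 2·(-2) + (-3) = -2
  Θ: −(-1) − (0) − (0) + 2·(1) + (0) = 3
  N: −(0) − (1) − (0) + 2·(-2) + (0) = -5
So the dimensions are [M⁴ L⁵ T⁻² Θ³ N⁻⁵].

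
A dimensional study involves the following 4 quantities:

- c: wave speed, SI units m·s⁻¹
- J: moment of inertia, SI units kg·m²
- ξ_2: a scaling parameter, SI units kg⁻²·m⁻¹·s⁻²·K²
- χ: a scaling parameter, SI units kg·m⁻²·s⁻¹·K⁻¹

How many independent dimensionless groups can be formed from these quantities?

There are 4 variables and 4 base dimensions (M, L, T, Θ).
The dimension matrix has rank 4.
Independent dimensionless groups: 4 − 4 = 0.

0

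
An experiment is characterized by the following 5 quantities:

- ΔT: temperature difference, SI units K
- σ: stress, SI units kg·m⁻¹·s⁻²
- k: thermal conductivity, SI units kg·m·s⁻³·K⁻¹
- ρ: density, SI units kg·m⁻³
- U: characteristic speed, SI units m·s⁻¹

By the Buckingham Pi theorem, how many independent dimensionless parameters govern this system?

1

There are 5 variables and 4 base dimensions (M, L, T, Θ).
The dimension matrix has rank 4.
Independent dimensionless groups: 5 − 4 = 1.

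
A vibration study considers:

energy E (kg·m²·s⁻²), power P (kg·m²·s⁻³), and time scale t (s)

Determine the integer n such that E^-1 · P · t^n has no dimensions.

1

Balance the T exponent: (1)·n from t, plus −(-2) + (-3) = -1 from the rest, must sum to zero.
n − 1 = 0, so n = 1.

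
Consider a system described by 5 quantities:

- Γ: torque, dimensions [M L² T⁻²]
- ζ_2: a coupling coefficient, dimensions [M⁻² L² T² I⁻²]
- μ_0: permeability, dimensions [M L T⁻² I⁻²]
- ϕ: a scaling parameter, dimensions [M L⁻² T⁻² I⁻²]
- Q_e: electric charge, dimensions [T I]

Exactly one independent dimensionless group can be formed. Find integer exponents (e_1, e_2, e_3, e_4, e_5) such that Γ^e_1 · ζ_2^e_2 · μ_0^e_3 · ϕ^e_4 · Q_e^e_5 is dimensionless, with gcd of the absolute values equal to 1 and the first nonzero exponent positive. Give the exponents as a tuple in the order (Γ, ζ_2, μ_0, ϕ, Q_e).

M: e_1·(1) + e_2·(-2) + e_3·(1) + e_4·(1) + e_5·(0) = 0
L: e_1·(2) + e_2·(2) + e_3·(1) + e_4·(-2) + e_5·(0) = 0
T: e_1·(-2) + e_2·(2) + e_3·(-2) + e_4·(-2) + e_5·(1) = 0
I: e_1·(0) + e_2·(-2) + e_3·(-2) + e_4·(-2) + e_5·(1) = 0
Solving this homogeneous linear system for the smallest-integer solution (first nonzero entry positive) gives (2, 1, -2, 2, 2).

(2, 1, -2, 2, 2)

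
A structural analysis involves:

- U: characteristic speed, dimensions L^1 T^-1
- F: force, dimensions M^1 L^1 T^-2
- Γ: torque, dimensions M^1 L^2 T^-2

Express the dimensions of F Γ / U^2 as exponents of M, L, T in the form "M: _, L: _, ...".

Collect each base-dimension exponent across the product:
  M: −2·(0) + (1) + (1) = 2
  L: −2·(1) + (1) + (2) = 1
  T: −2·(-1) + (-2) + (-2) = -2
So the dimensions are [M² L T⁻²].

M: 2, L: 1, T: -2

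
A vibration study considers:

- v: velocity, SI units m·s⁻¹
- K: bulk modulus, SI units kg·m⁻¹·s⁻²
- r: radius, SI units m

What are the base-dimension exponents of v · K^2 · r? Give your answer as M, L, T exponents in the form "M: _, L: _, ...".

Collect each base-dimension exponent across the product:
  M: (0) + 2·(1) + (0) = 2
  L: (1) + 2·(-1) + (1) = 0
  T: (-1) + 2·(-2) + (0) = -5
So the dimensions are [M² T⁻⁵].

M: 2, L: 0, T: -5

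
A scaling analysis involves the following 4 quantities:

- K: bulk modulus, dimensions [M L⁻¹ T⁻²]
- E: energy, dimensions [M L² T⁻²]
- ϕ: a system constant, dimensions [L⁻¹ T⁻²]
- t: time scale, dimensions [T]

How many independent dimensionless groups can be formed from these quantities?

1

There are 4 variables and 3 base dimensions (M, L, T).
The dimension matrix has rank 3.
Independent dimensionless groups: 4 − 3 = 1.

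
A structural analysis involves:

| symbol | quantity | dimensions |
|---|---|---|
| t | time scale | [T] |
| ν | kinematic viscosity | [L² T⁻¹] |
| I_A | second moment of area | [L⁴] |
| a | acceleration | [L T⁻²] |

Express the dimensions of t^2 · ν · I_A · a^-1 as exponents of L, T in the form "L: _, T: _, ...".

Collect each base-dimension exponent across the product:
  L: 2·(0) + (2) + (4) − (1) = 5
  T: 2·(1) + (-1) + (0) − (-2) = 3
So the dimensions are [L⁵ T³].

L: 5, T: 3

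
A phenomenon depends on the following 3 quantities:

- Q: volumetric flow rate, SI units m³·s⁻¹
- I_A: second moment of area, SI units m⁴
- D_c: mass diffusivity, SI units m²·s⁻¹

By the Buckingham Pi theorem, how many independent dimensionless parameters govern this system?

There are 3 variables and 2 base dimensions (L, T).
The dimension matrix has rank 2.
Independent dimensionless groups: 3 − 2 = 1.

1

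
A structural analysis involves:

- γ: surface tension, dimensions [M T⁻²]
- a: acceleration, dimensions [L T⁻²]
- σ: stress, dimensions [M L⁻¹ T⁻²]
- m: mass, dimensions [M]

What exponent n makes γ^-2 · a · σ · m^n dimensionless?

1

Balance the M exponent: (1)·n from m, plus −2·(1) + (0) + (1) = -1 from the rest, must sum to zero.
n − 1 = 0, so n = 1.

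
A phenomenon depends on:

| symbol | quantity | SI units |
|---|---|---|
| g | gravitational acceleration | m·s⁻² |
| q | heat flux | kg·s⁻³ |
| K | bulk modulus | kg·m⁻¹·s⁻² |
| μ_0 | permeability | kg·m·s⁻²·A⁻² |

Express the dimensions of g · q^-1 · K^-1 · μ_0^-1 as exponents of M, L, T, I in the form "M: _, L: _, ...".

M: -3, L: 1, T: 5, I: 2

Collect each base-dimension exponent across the product:
  M: (0) − (1) − (1) − (1) = -3
  L: (1) − (0) − (-1) − (1) = 1
  T: (-2) − (-3) − (-2) − (-2) = 5
  I: (0) − (0) − (0) − (-2) = 2
So the dimensions are [M⁻³ L T⁵ I²].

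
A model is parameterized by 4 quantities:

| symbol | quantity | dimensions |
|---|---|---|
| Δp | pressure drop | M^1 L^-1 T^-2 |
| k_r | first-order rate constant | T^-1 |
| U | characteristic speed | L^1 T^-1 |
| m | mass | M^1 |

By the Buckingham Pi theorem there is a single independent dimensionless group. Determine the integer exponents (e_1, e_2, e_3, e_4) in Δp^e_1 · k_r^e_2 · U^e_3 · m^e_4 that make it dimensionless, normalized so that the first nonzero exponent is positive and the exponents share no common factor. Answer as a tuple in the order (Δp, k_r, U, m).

M: e_1·(1) + e_2·(0) + e_3·(0) + e_4·(1) = 0
L: e_1·(-1) + e_2·(0) + e_3·(1) + e_4·(0) = 0
T: e_1·(-2) + e_2·(-1) + e_3·(-1) + e_4·(0) = 0
Solving this homogeneous linear system for the smallest-integer solution (first nonzero entry positive) gives (1, -3, 1, -1).

(1, -3, 1, -1)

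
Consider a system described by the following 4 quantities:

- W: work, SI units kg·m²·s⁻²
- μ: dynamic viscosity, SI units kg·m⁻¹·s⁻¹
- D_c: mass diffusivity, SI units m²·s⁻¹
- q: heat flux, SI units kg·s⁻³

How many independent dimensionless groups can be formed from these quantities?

1

There are 4 variables and 3 base dimensions (M, L, T).
The dimension matrix has rank 3.
Independent dimensionless groups: 4 − 3 = 1.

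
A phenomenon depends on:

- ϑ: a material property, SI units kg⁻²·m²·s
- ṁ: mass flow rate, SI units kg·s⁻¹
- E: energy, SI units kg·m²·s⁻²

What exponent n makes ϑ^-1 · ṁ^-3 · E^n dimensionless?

1

Balance the M exponent: (1)·n from E, plus −(-2) − 3·(1) = -1 from the rest, must sum to zero.
n − 1 = 0, so n = 1.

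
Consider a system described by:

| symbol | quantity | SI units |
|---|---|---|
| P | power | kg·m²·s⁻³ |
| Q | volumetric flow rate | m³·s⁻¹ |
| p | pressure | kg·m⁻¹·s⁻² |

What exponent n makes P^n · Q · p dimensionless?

-1

Balance the M exponent: (1)·n from P, plus (0) + (1) = 1 from the rest, must sum to zero.
n + 1 = 0, so n = -1.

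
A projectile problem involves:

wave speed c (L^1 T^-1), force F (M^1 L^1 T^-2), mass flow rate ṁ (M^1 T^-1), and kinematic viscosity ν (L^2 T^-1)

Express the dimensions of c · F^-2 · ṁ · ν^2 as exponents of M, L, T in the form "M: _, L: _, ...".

Collect each base-dimension exponent across the product:
  M: (0) − 2·(1) + (1) + 2·(0) = -1
  L: (1) − 2·(1) + (0) + 2·(2) = 3
  T: (-1) − 2·(-2) + (-1) + 2·(-1) = 0
So the dimensions are [M⁻¹ L³].

M: -1, L: 3, T: 0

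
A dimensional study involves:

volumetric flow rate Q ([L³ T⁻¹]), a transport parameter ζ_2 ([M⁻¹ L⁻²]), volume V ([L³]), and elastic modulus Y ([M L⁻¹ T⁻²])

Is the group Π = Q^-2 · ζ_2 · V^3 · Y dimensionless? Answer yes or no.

Sum the exponent of each base dimension across the product:
  M: −2·[Q]_M + [ζ_2]_M + 3·[V]_M + [Y]_M = −2·(0) + (-1) + 3·(0) + (1) = 0
  L: −2·[Q]_L + [ζ_2]_L + 3·[V]_L + [Y]_L = −2·(3) + (-2) + 3·(3) + (-1) = 0
  T: −2·[Q]_T + [ζ_2]_T + 3·[V]_T + [Y]_T = −2·(-1) + (0) + 3·(0) + (-2) = 0
  I: −2·[Q]_I + [ζ_2]_I + 3·[V]_I + [Y]_I = −2·(0) + (0) + 3·(0) + (0) = 0
All base exponents vanish — dimensionless.

yes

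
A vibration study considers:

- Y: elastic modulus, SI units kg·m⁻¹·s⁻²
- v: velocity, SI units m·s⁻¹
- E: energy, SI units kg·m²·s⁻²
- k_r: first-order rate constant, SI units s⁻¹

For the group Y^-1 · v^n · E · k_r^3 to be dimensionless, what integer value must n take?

Balance the L exponent: (1)·n from v, plus −(-1) + (2) + 3·(0) = 3 from the rest, must sum to zero.
n + 3 = 0, so n = -3.

-3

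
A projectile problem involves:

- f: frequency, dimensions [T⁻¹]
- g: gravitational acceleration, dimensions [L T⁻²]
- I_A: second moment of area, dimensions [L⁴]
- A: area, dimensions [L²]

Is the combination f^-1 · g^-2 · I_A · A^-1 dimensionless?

Sum the exponent of each base dimension across the product:
  L: −[f]_L − 2·[g]_L + [I_A]_L − [A]_L = −(0) − 2·(1) + (4) − (2) = 0
  T: −[f]_T − 2·[g]_T + [I_A]_T − [A]_T = −(-1) − 2·(-2) + (0) − (0) = 5
Net dimensions [T⁵] ≠ [1] — not dimensionless.

no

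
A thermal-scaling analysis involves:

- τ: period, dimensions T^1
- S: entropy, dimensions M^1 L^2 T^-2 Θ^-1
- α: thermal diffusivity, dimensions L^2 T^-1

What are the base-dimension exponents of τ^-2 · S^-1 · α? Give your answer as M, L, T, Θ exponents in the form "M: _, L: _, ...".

M: -1, L: 0, T: -1, Θ: 1

Collect each base-dimension exponent across the product:
  M: −2·(0) − (1) + (0) = -1
  L: −2·(0) − (2) + (2) = 0
  T: −2·(1) − (-2) + (-1) = -1
  Θ: −2·(0) − (-1) + (0) = 1
So the dimensions are [M⁻¹ T⁻¹ Θ].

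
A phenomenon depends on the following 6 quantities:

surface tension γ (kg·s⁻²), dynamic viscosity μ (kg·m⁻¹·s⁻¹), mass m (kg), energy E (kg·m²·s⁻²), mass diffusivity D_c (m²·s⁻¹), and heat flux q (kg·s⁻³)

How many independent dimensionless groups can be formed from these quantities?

There are 6 variables and 3 base dimensions (M, L, T).
The dimension matrix has rank 3.
Independent dimensionless groups: 6 − 3 = 3.

3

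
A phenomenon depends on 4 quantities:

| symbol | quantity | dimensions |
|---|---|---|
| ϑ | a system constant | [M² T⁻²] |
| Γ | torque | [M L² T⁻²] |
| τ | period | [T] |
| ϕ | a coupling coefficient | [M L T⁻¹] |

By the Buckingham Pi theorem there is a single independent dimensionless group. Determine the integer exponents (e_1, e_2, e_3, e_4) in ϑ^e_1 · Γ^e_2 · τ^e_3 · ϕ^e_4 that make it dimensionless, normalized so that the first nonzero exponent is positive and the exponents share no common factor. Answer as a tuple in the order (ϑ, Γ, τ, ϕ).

(1, 2, 2, -4)

M: e_1·(2) + e_2·(1) + e_3·(0) + e_4·(1) = 0
L: e_1·(0) + e_2·(2) + e_3·(0) + e_4·(1) = 0
T: e_1·(-2) + e_2·(-2) + e_3·(1) + e_4·(-1) = 0
Solving this homogeneous linear system for the smallest-integer solution (first nonzero entry positive) gives (1, 2, 2, -4).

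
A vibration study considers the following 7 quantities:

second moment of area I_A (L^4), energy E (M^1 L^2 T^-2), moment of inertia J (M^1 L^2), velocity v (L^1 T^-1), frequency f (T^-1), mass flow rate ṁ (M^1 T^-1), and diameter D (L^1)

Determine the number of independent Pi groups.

4

There are 7 variables and 3 base dimensions (M, L, T).
The dimension matrix has rank 3.
Independent dimensionless groups: 7 − 3 = 4.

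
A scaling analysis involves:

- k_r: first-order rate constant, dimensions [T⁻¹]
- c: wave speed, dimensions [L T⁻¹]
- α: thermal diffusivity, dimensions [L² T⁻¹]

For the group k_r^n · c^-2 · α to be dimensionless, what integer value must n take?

Balance the T exponent: (-1)·n from k_r, plus −2·(-1) + (-1) = 1 from the rest, must sum to zero.
−n + 1 = 0, so n = 1.

1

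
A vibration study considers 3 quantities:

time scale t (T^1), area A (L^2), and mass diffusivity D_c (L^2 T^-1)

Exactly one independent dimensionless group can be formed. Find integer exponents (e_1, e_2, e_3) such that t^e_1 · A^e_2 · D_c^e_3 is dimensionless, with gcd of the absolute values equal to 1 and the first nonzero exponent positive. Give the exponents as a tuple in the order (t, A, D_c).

(1, -1, 1)

L: e_1·(0) + e_2·(2) + e_3·(2) = 0
T: e_1·(1) + e_2·(0) + e_3·(-1) = 0
Solving this homogeneous linear system for the smallest-integer solution (first nonzero entry positive) gives (1, -1, 1).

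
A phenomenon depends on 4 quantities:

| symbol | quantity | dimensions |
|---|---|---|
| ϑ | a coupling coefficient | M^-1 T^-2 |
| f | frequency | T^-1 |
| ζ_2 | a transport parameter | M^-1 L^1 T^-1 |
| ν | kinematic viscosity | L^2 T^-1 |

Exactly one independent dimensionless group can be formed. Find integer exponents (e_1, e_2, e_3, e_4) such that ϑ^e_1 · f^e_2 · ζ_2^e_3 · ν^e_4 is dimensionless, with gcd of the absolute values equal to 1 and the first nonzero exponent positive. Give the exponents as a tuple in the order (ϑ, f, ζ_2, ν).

M: e_1·(-1) + e_2·(0) + e_3·(-1) + e_4·(0) = 0
L: e_1·(0) + e_2·(0) + e_3·(1) + e_4·(2) = 0
T: e_1·(-2) + e_2·(-1) + e_3·(-1) + e_4·(-1) = 0
Solving this homogeneous linear system for the smallest-integer solution (first nonzero entry positive) gives (2, -3, -2, 1).

(2, -3, -2, 1)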